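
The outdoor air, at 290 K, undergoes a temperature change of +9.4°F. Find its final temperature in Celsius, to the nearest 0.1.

Initial temperature in Celsius: 290 - 273.15 = 16.8500°C.
The 9.4°F change is an interval, so only the factor 5/9 applies: +9.4 × 5/9 = +5.2222°C.
Final Celsius temperature: 16.8500 + 5.2222 = 22.0722°C.

22.1°C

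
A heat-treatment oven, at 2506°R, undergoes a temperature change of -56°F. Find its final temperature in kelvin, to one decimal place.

Initial temperature in Celsius: (2506 - 491.67) × 5/9 = 1119.0722°C.
The 56°F change is an interval, so only the factor 5/9 applies: -56 × 5/9 = -31.1111°C.
Final Celsius temperature: 1119.0722 - 31.1111 = 1087.9611°C.
In kelvin: 1087.9611 + 273.15 = 1361.1 K.

1361.1 K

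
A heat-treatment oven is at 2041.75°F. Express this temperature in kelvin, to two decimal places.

In Celsius: (2041.75 - 32) × 5/9 = 1116.5278°C.
In kelvin: 1116.5278 + 273.15 = 1389.68 K.

1389.68 K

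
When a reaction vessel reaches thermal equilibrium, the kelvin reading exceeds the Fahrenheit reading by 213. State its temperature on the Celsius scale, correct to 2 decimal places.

Let x be the Fahrenheit reading; then the kelvin reading is 5/9·x + 255.372.
(5/9·x + 255.372) - x = 213  ⇒  (-4/9)·x = -42.3722  ⇒  x = 95.3375°F.
In Celsius: (95.3375 - 32) × 5/9 = 35.19°C.

35.19°C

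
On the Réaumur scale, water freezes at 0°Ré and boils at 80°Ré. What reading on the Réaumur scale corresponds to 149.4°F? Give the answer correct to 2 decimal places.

52.18°Ré

First in Celsius: (149.4 - 32) × 5/9 = 65.2222°C.
Linearly onto the Réaumur scale: 0 + (65.2222 / 100) × (80 - 0) = 52.18°Ré.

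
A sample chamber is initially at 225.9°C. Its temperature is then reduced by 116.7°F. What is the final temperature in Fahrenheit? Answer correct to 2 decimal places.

321.92°F

The 116.7°F change is an interval, so only the factor 5/9 applies: -116.7 × 5/9 = -64.8333°C.
Final Celsius temperature: 225.9000 - 64.8333 = 161.0667°C.
In Fahrenheit: 161.0667 × 1.8 + 32 = 321.92°F.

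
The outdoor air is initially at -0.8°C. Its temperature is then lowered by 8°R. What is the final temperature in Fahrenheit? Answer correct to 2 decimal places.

22.56°F

The 8°R change is an interval, so only the factor 5/9 applies: -8 × 5/9 = -4.4444°C.
Final Celsius temperature: -0.8000 - 4.4444 = -5.2444°C.
In Fahrenheit: -5.2444 × 1.8 + 32 = 22.56°F.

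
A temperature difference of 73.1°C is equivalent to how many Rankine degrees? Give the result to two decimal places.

Only the scale ratio 1.8 matters for a change in temperature.
73.1 × 1.8 = 131.58.

131.58°R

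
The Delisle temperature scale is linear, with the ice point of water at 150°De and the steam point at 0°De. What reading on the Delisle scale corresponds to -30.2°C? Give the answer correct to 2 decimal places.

195.30°De

Linearly onto the Delisle scale: 150 + (-30.2000 / 100) × (0 - 150) = 195.30°De.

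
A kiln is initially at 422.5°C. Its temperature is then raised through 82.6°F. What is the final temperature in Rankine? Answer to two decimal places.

The 82.6°F change is an interval, so only the factor 5/9 applies: +82.6 × 5/9 = +45.8889°C.
Final Celsius temperature: 422.5000 + 45.8889 = 468.3889°C.
In Rankine: 468.3889 × 1.8 + 491.67 = 1334.77°R.

1334.77°R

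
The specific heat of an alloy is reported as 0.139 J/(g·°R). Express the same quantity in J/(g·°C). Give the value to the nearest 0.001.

Since only a temperature interval is involved, the additive offset between the scales drops out.
A change of 1°C is a change of 1.8°R, so per °C the value is 0.139 × 1.8 = 0.250.

0.250 J/(g·°C)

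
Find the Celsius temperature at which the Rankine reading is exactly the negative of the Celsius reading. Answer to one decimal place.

-175.6°C

Let C be the Celsius reading. The Rankine reading is R = 1.8·C + 491.67.
Require R = -1·C: 1.8·C + 491.67 = -1·C.
(2.8)·C = -491.67  ⇒  C = -175.6.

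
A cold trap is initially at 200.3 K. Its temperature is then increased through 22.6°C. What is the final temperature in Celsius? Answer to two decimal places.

-50.25°C

Initial temperature in Celsius: 200.3 - 273.15 = -72.8500°C.
Final Celsius temperature: -72.8500 + 22.6000 = -50.2500°C.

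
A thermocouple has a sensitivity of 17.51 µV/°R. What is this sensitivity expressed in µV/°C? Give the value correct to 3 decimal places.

Since only a temperature interval is involved, the additive offset between the scales drops out.
A change of 1°C is a change of 1.8°R, so per °C the value is 17.51 × 1.8 = 31.518.

31.518 µV/°C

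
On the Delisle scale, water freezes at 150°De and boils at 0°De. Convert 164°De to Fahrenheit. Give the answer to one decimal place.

15.2°F

Linear interpolation between the fixed points: C = (164 - 150) × 100 / (0 - 150) = -9.3333°C.
Then -9.3333 × 1.8 + 32 = 15.2°F.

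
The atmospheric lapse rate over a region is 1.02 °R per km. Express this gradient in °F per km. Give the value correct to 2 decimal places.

The quantity depends on a temperature interval, so only the ratio of degree sizes applies; the offset between the scales is irrelevant.
A change of 1°R is a change of 1°F, so 1.02 × 1 = 1.02.

1.02 °F/km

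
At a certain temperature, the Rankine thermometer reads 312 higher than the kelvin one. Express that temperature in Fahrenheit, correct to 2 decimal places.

242.33°F

Let x be the kelvin reading; then the Rankine reading is 1.8·x.
(1.8·x) - x = 312  ⇒  (0.8)·x = 312  ⇒  x = 390.0000 K.
In Celsius: 390 - 273.15 = 116.8500°C.
In Fahrenheit: 116.8500 × 1.8 + 32 = 242.33°F.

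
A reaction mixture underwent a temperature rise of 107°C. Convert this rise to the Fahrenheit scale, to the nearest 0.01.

An interval of 1°C corresponds to 1.8°F.
107 × 1.8 = 192.60.

192.60°F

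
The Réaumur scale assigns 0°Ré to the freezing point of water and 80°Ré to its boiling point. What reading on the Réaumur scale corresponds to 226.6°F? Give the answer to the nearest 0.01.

86.49°Ré

First in Celsius: (226.6 - 32) × 5/9 = 108.1111°C.
Linearly onto the Réaumur scale: 0 + (108.1111 / 100) × (80 - 0) = 86.49°Ré.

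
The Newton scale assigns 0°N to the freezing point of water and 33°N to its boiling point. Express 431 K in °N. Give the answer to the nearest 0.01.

First in Celsius: 431 - 273.15 = 157.8500°C.
Linearly onto the Newton scale: 0 + (157.8500 / 100) × (33 - 0) = 52.09°N.

52.09°N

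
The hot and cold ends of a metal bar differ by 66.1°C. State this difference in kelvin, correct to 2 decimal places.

66.10 K

Celsius and kelvin degrees are the same size, so the interval is unchanged: 66.10.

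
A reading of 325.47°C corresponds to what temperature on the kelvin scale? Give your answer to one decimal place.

598.6 K

In kelvin: 325.4700 + 273.15 = 598.6 K.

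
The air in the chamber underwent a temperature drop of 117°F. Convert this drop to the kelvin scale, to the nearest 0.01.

An interval of 1°F corresponds to 5/9 K.
117 × 5/9 = 65.00.

65.00 K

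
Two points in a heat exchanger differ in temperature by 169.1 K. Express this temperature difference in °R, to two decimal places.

304.38°R

Only the scale ratio 1.8 matters for a change in temperature.
169.1 × 1.8 = 304.38.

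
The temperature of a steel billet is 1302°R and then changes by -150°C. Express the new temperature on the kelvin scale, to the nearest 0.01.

Initial temperature in Celsius: (1302 - 491.67) × 5/9 = 450.1833°C.
Final Celsius temperature: 450.1833 - 150.0000 = 300.1833°C.
In kelvin: 300.1833 + 273.15 = 573.33 K.

573.33 K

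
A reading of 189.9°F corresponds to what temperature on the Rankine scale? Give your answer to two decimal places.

649.57°R

In Celsius: (189.9 - 32) × 5/9 = 87.7222°C.
In Rankine: 87.7222 × 1.8 + 491.67 = 649.57°R.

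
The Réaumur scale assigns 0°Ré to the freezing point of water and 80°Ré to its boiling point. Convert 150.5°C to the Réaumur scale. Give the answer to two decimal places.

120.40°Ré

Linearly onto the Réaumur scale: 0 + (150.5000 / 100) × (80 - 0) = 120.40°Ré.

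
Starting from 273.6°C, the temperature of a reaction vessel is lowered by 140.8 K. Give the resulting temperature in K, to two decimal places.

The 140.8 K change is an interval; Kelvin and Celsius degrees are the same size, so ΔC = -140.8°C.
Final Celsius temperature: 273.6000 - 140.8000 = 132.8000°C.
In kelvin: 132.8000 + 273.15 = 405.95 K.

405.95 K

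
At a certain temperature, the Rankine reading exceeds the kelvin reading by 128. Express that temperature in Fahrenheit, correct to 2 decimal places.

Let x be the Rankine reading; then the kelvin reading is 5/9·x.
(5/9·x) - x = -128  ⇒  (-4/9)·x = -128  ⇒  x = 288.0000°R.
In Celsius: (288 - 491.67) × 5/9 = -113.1500°C.
In Fahrenheit: -113.1500 × 1.8 + 32 = -171.67°F.

-171.67°F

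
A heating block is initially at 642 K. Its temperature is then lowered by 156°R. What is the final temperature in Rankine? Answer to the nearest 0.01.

Initial temperature in Celsius: 642 - 273.15 = 368.8500°C.
The 156°R change is an interval, so only the factor 5/9 applies: -156 × 5/9 = -86.6667°C.
Final Celsius temperature: 368.8500 - 86.6667 = 282.1833°C.
In Rankine: 282.1833 × 1.8 + 491.67 = 999.60°R.

999.60°R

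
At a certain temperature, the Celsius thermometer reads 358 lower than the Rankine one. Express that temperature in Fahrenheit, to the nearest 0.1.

-268.8°F

Let x be the Rankine reading; then the Celsius reading is 5/9·x - 273.15.
(5/9·x - 273.15) - x = -358  ⇒  (-4/9)·x = -84.85  ⇒  x = 190.9125°R.
In Celsius: (190.9125 - 491.67) × 5/9 = -167.0875°C.
In Fahrenheit: -167.0875 × 1.8 + 32 = -268.8°F.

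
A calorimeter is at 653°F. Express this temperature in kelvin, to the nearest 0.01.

In Celsius: (653 - 32) × 5/9 = 345.0000°C.
In kelvin: 345.0000 + 273.15 = 618.15 K.

618.15 K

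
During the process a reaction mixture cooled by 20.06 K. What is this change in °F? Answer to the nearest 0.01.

36.11°F

An interval of 1 K corresponds to 1.8°F.
20.06 × 1.8 = 36.11.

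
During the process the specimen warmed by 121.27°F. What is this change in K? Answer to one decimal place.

67.4 K

Only the scale ratio 5/9 matters for a change in temperature.
121.27 × 5/9 = 67.4.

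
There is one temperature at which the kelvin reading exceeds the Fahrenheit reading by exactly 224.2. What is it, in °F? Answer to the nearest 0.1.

70.1°F

Let F be the Fahrenheit reading. The kelvin reading is K = 5/9·F + 255.372.
Require K - F = 224.2: (-4/9)·F + 255.372 = 224.2.
F = (224.2 - 255.372) / (-4/9) = 70.1.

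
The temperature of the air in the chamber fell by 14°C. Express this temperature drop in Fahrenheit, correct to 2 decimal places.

Only the scale ratio 1.8 matters for a change in temperature.
14 × 1.8 = 25.20.

25.20°F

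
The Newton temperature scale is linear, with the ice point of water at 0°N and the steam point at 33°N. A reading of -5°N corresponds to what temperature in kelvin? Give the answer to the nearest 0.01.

258.00 K

Linear interpolation between the fixed points: C = (-5 - 0) × 100 / (33 - 0) = -15.1515°C.
Then -15.1515 + 273.15 = 258.00 K.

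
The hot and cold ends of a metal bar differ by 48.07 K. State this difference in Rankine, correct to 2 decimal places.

86.53°R

Only the scale ratio 1.8 matters for a change in temperature.
48.07 × 1.8 = 86.53.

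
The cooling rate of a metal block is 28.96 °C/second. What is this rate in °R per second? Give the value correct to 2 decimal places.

Since only a temperature interval is involved, the additive offset between the scales drops out.
A change of 1°C is a change of 1.8°R, so 28.96 × 1.8 = 52.13.

52.13 °R/second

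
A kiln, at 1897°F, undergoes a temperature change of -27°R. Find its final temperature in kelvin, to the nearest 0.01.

1294.26 K

Initial temperature in Celsius: (1897 - 32) × 5/9 = 1036.1111°C.
The 27°R change is an interval, so only the factor 5/9 applies: -27 × 5/9 = -15.0000°C.
Final Celsius temperature: 1036.1111 - 15.0000 = 1021.1111°C.
In kelvin: 1021.1111 + 273.15 = 1294.26 K.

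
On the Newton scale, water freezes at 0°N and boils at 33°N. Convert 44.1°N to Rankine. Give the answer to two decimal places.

732.22°R

Linear interpolation between the fixed points: C = (44.1 - 0) × 100 / (33 - 0) = 133.6364°C.
Then 133.6364 × 1.8 + 491.67 = 732.22°R.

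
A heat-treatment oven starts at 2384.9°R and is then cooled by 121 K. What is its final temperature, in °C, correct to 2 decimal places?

930.79°C

Initial temperature in Celsius: (2384.9 - 491.67) × 5/9 = 1051.7944°C.
The 121 K change is an interval; Kelvin and Celsius degrees are the same size, so ΔC = -121°C.
Final Celsius temperature: 1051.7944 - 121.0000 = 930.7944°C.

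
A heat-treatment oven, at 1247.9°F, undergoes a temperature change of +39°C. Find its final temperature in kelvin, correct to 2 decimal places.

987.65 K

Initial temperature in Celsius: (1247.9 - 32) × 5/9 = 675.5000°C.
Final Celsius temperature: 675.5000 + 39.0000 = 714.5000°C.
In kelvin: 714.5000 + 273.15 = 987.65 K.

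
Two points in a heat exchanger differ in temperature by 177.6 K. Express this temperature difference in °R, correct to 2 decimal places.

319.68°R

For a temperature interval the offset drops out; only the factor 1.8 applies.
177.6 × 1.8 = 319.68.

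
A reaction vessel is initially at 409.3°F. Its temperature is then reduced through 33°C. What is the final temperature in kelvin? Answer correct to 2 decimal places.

449.76 K

Initial temperature in Celsius: (409.3 - 32) × 5/9 = 209.6111°C.
Final Celsius temperature: 209.6111 - 33.0000 = 176.6111°C.
In kelvin: 176.6111 + 273.15 = 449.76 K.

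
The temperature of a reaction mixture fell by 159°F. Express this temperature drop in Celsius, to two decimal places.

88.33°C

Only the scale ratio 5/9 matters for a change in temperature.
159 × 5/9 = 88.33.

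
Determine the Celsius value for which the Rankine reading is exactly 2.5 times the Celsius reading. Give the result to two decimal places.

Let C be the Celsius reading. The Rankine reading is R = 1.8·C + 491.67.
Require R = 2.5·C: 1.8·C + 491.67 = 2.5·C.
(-0.7)·C = -491.67  ⇒  C = 702.39.

702.39°C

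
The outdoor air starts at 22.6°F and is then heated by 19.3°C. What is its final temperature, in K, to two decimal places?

Initial temperature in Celsius: (22.6 - 32) × 5/9 = -5.2222°C.
Final Celsius temperature: -5.2222 + 19.3000 = 14.0778°C.
In kelvin: 14.0778 + 273.15 = 287.23 K.

287.23 K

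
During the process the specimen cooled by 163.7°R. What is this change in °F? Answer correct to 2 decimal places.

Rankine and Fahrenheit degrees are the same size, so the interval is unchanged: 163.70.

163.70°F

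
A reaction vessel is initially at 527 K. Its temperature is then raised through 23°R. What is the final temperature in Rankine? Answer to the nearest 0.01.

971.60°R

Initial temperature in Celsius: 527 - 273.15 = 253.8500°C.
The 23°R change is an interval, so only the factor 5/9 applies: +23 × 5/9 = +12.7778°C.
Final Celsius temperature: 253.8500 + 12.7778 = 266.6278°C.
In Rankine: 266.6278 × 1.8 + 491.67 = 971.60°R.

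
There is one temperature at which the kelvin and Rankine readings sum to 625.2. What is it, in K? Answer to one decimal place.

223.3 K

Let K be the kelvin reading. The Rankine reading is R = 1.8·K.
Require K + R = 625.2: (2.8)·K = 625.2.
K = (625.2) / (2.8) = 223.3.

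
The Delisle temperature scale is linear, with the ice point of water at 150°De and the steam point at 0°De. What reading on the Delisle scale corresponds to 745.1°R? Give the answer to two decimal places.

-61.19°De

First in Celsius: (745.1 - 491.67) × 5/9 = 140.7944°C.
Linearly onto the Delisle scale: 150 + (140.7944 / 100) × (0 - 150) = -61.19°De.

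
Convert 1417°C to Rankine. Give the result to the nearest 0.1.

3042.3°R

In Rankine: 1417.0000 × 1.8 + 491.67 = 3042.3°R.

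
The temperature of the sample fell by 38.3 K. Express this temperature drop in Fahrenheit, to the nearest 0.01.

68.94°F

An interval of 1 K corresponds to 1.8°F.
38.3 × 1.8 = 68.94.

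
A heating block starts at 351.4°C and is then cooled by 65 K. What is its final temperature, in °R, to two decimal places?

1007.19°R

The 65 K change is an interval; Kelvin and Celsius degrees are the same size, so ΔC = -65°C.
Final Celsius temperature: 351.4000 - 65.0000 = 286.4000°C.
In Rankine: 286.4000 × 1.8 + 491.67 = 1007.19°R.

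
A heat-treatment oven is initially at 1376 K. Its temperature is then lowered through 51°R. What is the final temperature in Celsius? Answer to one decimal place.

Initial temperature in Celsius: 1376 - 273.15 = 1102.8500°C.
The 51°R change is an interval, so only the factor 5/9 applies: -51 × 5/9 = -28.3333°C.
Final Celsius temperature: 1102.8500 - 28.3333 = 1074.5167°C.

1074.5°C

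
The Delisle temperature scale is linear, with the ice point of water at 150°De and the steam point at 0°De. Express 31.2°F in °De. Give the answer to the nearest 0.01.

First in Celsius: (31.2 - 32) × 5/9 = -0.4444°C.
Linearly onto the Delisle scale: 150 + (-0.4444 / 100) × (0 - 150) = 150.67°De.

150.67°De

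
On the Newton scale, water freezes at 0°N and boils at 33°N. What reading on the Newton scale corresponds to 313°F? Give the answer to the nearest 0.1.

51.5°N

First in Celsius: (313 - 32) × 5/9 = 156.1111°C.
Linearly onto the Newton scale: 0 + (156.1111 / 100) × (33 - 0) = 51.5°N.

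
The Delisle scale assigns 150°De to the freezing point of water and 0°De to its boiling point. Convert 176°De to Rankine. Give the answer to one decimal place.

460.5°R

Linear interpolation between the fixed points: C = (176 - 150) × 100 / (0 - 150) = -17.3333°C.
Then -17.3333 × 1.8 + 491.67 = 460.5°R.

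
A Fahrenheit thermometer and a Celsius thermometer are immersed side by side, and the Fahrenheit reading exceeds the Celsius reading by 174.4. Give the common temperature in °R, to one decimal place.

Let x be the Fahrenheit reading; then the Celsius reading is 5/9·x - 17.7778.
(5/9·x - 17.7778) - x = -174.4  ⇒  (-4/9)·x = -156.622  ⇒  x = 352.4000°F.
In Celsius: (352.4 - 32) × 5/9 = 178.0000°C.
In Rankine: 178.0000 × 1.8 + 491.67 = 812.1°R.

812.1°R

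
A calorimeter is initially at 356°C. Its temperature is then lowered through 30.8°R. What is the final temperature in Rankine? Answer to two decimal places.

The 30.8°R change is an interval, so only the factor 5/9 applies: -30.8 × 5/9 = -17.1111°C.
Final Celsius temperature: 356.0000 - 17.1111 = 338.8889°C.
In Rankine: 338.8889 × 1.8 + 491.67 = 1101.67°R.

1101.67°R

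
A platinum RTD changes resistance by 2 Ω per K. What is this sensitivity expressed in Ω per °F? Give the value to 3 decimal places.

Since only a temperature interval is involved, the additive offset between the scales drops out.
A change of 1°F is a change of 5/9 K, so per °F the value is 2 × 5/9 = 1.111.

1.111 Ω per °F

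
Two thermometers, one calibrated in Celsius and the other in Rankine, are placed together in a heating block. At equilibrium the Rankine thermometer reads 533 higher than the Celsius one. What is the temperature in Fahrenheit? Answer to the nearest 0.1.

Let x be the Celsius reading; then the Rankine reading is 1.8·x + 491.67.
(1.8·x + 491.67) - x = 533  ⇒  (0.8)·x = 41.33  ⇒  x = 51.6625°C.
In Fahrenheit: 51.6625 × 1.8 + 32 = 125.0°F.

125.0°F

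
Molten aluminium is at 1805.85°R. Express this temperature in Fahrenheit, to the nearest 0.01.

1346.18°F

In Celsius: (1805.85 - 491.67) × 5/9 = 730.1000°C.
In Fahrenheit: 730.1000 × 1.8 + 32 = 1346.18°F.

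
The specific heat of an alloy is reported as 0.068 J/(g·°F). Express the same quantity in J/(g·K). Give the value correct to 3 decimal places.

The quantity depends on a temperature interval, so only the ratio of degree sizes applies; the offset between the scales is irrelevant.
A change of 1 K is a change of 1.8°F, so per K the value is 0.068 × 1.8 = 0.122.

0.122 J/(g·K)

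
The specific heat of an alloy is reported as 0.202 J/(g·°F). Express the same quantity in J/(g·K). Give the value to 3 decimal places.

0.364 J/(g·K)

Since only a temperature interval is involved, the additive offset between the scales drops out.
A change of 1 K is a change of 1.8°F, so per K the value is 0.202 × 1.8 = 0.364.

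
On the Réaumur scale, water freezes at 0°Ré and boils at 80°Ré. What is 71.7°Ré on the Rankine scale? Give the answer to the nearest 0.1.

653.0°R

Linear interpolation between the fixed points: C = (71.7 - 0) × 100 / (80 - 0) = 89.6250°C.
Then 89.6250 × 1.8 + 491.67 = 653.0°R.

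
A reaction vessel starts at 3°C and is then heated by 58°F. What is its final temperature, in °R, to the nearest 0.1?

The 58°F change is an interval, so only the factor 5/9 applies: +58 × 5/9 = +32.2222°C.
Final Celsius temperature: 3.0000 + 32.2222 = 35.2222°C.
In Rankine: 35.2222 × 1.8 + 491.67 = 555.1°R.

555.1°R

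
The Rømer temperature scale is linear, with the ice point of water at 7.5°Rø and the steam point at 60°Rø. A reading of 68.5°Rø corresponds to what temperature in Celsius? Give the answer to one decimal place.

Linear interpolation between the fixed points: C = (68.5 - 7.5) × 100 / (60 - 7.5) = 116.1905°C.

116.2°C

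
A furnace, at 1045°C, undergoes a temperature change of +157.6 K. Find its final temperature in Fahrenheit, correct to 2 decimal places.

The 157.6 K change is an interval; Kelvin and Celsius degrees are the same size, so ΔC = +157.6°C.
Final Celsius temperature: 1045.0000 + 157.6000 = 1202.6000°C.
In Fahrenheit: 1202.6000 × 1.8 + 32 = 2196.68°F.

2196.68°F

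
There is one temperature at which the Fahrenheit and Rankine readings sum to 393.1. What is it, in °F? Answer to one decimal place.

-33.3°F

Let F be the Fahrenheit reading. The Rankine reading is R = 1·F + 459.67.
Require F + R = 393.1: (2)·F + 459.67 = 393.1.
F = (393.1 - 459.67) / (2) = -33.3.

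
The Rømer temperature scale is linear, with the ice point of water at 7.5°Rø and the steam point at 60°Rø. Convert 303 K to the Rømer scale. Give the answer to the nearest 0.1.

23.2°Rø

First in Celsius: 303 - 273.15 = 29.8500°C.
Linearly onto the Rømer scale: 7.5 + (29.8500 / 100) × (60 - 7.5) = 23.2°Rø.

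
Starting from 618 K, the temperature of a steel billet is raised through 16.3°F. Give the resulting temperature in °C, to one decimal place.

Initial temperature in Celsius: 618 - 273.15 = 344.8500°C.
The 16.3°F change is an interval, so only the factor 5/9 applies: +16.3 × 5/9 = +9.0556°C.
Final Celsius temperature: 344.8500 + 9.0556 = 353.9056°C.

353.9°C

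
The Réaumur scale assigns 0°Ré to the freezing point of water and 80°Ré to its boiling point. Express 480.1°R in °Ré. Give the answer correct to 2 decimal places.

-5.14°Ré

First in Celsius: (480.1 - 491.67) × 5/9 = -6.4278°C.
Linearly onto the Réaumur scale: 0 + (-6.4278 / 100) × (80 - 0) = -5.14°Ré.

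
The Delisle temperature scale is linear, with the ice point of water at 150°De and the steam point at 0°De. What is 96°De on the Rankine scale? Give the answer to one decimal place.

Linear interpolation between the fixed points: C = (96 - 150) × 100 / (0 - 150) = 36.0000°C.
Then 36.0000 × 1.8 + 491.67 = 556.5°R.

556.5°R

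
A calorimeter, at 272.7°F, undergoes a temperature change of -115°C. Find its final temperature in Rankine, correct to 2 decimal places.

Initial temperature in Celsius: (272.7 - 32) × 5/9 = 133.7222°C.
Final Celsius temperature: 133.7222 - 115.0000 = 18.7222°C.
In Rankine: 18.7222 × 1.8 + 491.67 = 525.37°R.

525.37°R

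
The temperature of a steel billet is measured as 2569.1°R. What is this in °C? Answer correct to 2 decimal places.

1154.13°C

In Celsius: (2569.1 - 491.67) × 5/9 = 1154.1278°C.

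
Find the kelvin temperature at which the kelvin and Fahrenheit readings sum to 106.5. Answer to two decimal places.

Let K be the kelvin reading. The Fahrenheit reading is F = 1.8·K - 459.67.
Require K + F = 106.5: (2.8)·K - 459.67 = 106.5.
K = (106.5 + 459.67) / (2.8) = 202.20.

202.20 K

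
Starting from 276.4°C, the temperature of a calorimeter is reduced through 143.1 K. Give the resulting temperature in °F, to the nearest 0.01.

271.94°F

The 143.1 K change is an interval; Kelvin and Celsius degrees are the same size, so ΔC = -143.1°C.
Final Celsius temperature: 276.4000 - 143.1000 = 133.3000°C.
In Fahrenheit: 133.3000 × 1.8 + 32 = 271.94°F.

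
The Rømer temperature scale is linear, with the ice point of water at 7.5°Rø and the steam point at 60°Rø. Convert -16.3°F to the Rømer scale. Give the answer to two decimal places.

First in Celsius: (-16.3 - 32) × 5/9 = -26.8333°C.
Linearly onto the Rømer scale: 7.5 + (-26.8333 / 100) × (60 - 7.5) = -6.59°Rø.

-6.59°Rø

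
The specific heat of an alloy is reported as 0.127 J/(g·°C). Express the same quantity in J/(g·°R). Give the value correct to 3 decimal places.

The quantity depends on a temperature interval, so only the ratio of degree sizes applies; the offset between the scales is irrelevant.
A change of 1°R is a change of 5/9°C, so per °R the value is 0.127 × 5/9 = 0.071.

0.071 J/(g·°R)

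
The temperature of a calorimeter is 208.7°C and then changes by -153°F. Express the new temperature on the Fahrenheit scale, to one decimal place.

254.7°F

The 153°F change is an interval, so only the factor 5/9 applies: -153 × 5/9 = -85.0000°C.
Final Celsius temperature: 208.7000 - 85.0000 = 123.7000°C.
In Fahrenheit: 123.7000 × 1.8 + 32 = 254.7°F.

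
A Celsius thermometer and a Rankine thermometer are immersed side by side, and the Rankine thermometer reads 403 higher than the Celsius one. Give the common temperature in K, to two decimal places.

162.31 K

Let x be the Celsius reading; then the Rankine reading is 1.8·x + 491.67.
(1.8·x + 491.67) - x = 403  ⇒  (0.8)·x = -88.67  ⇒  x = -110.8375°C.
In kelvin: -110.8375 + 273.15 = 162.31 K.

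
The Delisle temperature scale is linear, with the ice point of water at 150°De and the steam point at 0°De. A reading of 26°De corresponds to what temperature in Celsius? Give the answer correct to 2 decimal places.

Linear interpolation between the fixed points: C = (26 - 150) × 100 / (0 - 150) = 82.6667°C.

82.67°C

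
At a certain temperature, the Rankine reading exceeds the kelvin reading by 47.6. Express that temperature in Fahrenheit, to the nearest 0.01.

-352.57°F

Let x be the Rankine reading; then the kelvin reading is 5/9·x.
(5/9·x) - x = -47.6  ⇒  (-4/9)·x = -47.6  ⇒  x = 107.1000°R.
In Celsius: (107.1 - 491.67) × 5/9 = -213.6500°C.
In Fahrenheit: -213.6500 × 1.8 + 32 = -352.57°F.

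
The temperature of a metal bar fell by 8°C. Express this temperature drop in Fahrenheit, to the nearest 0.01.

An interval of 1°C corresponds to 1.8°F.
8 × 1.8 = 14.40.

14.40°F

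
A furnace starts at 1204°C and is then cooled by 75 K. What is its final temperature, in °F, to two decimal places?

2064.20°F

The 75 K change is an interval; Kelvin and Celsius degrees are the same size, so ΔC = -75°C.
Final Celsius temperature: 1204.0000 - 75.0000 = 1129.0000°C.
In Fahrenheit: 1129.0000 × 1.8 + 32 = 2064.20°F.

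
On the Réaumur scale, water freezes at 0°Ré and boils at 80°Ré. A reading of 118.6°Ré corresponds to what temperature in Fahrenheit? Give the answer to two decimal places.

298.85°F

Linear interpolation between the fixed points: C = (118.6 - 0) × 100 / (80 - 0) = 148.2500°C.
Then 148.2500 × 1.8 + 32 = 298.85°F.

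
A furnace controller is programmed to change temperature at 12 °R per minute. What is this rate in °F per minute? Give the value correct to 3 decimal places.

The quantity depends on a temperature interval, so only the ratio of degree sizes applies; the offset between the scales is irrelevant.
A change of 1°R is a change of 1°F, so 12 × 1 = 12.000.

12.000 °F/minute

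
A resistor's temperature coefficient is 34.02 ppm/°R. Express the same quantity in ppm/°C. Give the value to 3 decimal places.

61.236 ppm/°C

Since only a temperature interval is involved, the additive offset between the scales drops out.
A change of 1°C is a change of 1.8°R, so per °C the value is 34.02 × 1.8 = 61.236.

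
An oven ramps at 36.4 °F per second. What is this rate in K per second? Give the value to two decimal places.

20.22 K/second

The quantity depends on a temperature interval, so only the ratio of degree sizes applies; the offset between the scales is irrelevant.
A change of 1°F is a change of 5/9 K, so 36.4 × 5/9 = 20.22.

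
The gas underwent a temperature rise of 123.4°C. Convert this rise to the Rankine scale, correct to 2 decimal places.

An interval of 1°C corresponds to 1.8°R.
123.4 × 1.8 = 222.12.

222.12°R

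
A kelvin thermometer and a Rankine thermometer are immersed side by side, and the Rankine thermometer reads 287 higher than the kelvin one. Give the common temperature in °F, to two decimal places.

Let x be the kelvin reading; then the Rankine reading is 1.8·x.
(1.8·x) - x = 287  ⇒  (0.8)·x = 287  ⇒  x = 358.7500 K.
In Celsius: 358.75 - 273.15 = 85.6000°C.
In Fahrenheit: 85.6000 × 1.8 + 32 = 186.08°F.

186.08°F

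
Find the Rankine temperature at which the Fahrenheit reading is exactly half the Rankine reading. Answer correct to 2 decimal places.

919.34°R

Let R be the Rankine reading. The Fahrenheit reading is F = 1·R - 459.67.
Require F = 0.5·R: 1·R - 459.67 = 0.5·R.
(0.5)·R = 459.67  ⇒  R = 919.34.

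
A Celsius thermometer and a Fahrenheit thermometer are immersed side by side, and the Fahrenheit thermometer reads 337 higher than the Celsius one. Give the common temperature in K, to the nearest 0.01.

654.40 K

Let x be the Celsius reading; then the Fahrenheit reading is 1.8·x + 32.
(1.8·x + 32) - x = 337  ⇒  (0.8)·x = 305  ⇒  x = 381.2500°C.
In kelvin: 381.2500 + 273.15 = 654.40 K.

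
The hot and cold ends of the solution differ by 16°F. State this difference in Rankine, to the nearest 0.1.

Fahrenheit and Rankine degrees are the same size, so the interval is unchanged: 16.0.

16.0°R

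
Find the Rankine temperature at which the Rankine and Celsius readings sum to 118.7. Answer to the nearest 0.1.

251.9°R

Let R be the Rankine reading. The Celsius reading is C = 5/9·R - 273.15.
Require R + C = 118.7: (14/9)·R - 273.15 = 118.7.
R = (118.7 + 273.15) / (14/9) = 251.9.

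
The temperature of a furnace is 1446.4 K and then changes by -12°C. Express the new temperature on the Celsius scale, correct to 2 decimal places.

Initial temperature in Celsius: 1446.4 - 273.15 = 1173.2500°C.
Final Celsius temperature: 1173.2500 - 12.0000 = 1161.2500°C.

1161.25°C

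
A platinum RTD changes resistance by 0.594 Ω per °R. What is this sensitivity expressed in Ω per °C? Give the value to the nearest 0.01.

1.07 Ω per °C

Since only a temperature interval is involved, the additive offset between the scales drops out.
A change of 1°C is a change of 1.8°R, so per °C the value is 0.594 × 1.8 = 1.07.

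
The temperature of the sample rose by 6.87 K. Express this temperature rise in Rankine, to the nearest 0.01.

Only the scale ratio 1.8 matters for a change in temperature.
6.87 × 1.8 = 12.37.

12.37°R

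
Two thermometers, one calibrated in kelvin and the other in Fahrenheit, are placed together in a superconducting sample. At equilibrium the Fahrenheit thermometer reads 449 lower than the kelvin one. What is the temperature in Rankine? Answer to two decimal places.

24.01°R

Let x be the kelvin reading; then the Fahrenheit reading is 1.8·x - 459.67.
(1.8·x - 459.67) - x = -449  ⇒  (0.8)·x = 10.67  ⇒  x = 13.3375 K.
In Celsius: 13.3375 - 273.15 = -259.8125°C.
In Rankine: -259.8125 × 1.8 + 491.67 = 24.01°R.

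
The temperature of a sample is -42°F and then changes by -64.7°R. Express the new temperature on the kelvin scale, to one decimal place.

196.1 K

Initial temperature in Celsius: (-42 - 32) × 5/9 = -41.1111°C.
The 64.7°R change is an interval, so only the factor 5/9 applies: -64.7 × 5/9 = -35.9444°C.
Final Celsius temperature: -41.1111 - 35.9444 = -77.0556°C.
In kelvin: -77.0556 + 273.15 = 196.1 K.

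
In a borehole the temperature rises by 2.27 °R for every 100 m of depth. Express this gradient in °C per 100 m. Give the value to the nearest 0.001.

1.261 °C/100 m

The quantity depends on a temperature interval, so only the ratio of degree sizes applies; the offset between the scales is irrelevant.
A change of 1°R is a change of 5/9°C, so 2.27 × 5/9 = 1.261.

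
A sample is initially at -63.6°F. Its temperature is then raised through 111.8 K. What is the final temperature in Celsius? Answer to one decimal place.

Initial temperature in Celsius: (-63.6 - 32) × 5/9 = -53.1111°C.
The 111.8 K change is an interval; Kelvin and Celsius degrees are the same size, so ΔC = +111.8°C.
Final Celsius temperature: -53.1111 + 111.8000 = 58.6889°C.

58.7°C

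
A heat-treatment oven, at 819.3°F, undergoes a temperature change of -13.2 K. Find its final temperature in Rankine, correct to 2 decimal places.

Initial temperature in Celsius: (819.3 - 32) × 5/9 = 437.3889°C.
The 13.2 K change is an interval; Kelvin and Celsius degrees are the same size, so ΔC = -13.2°C.
Final Celsius temperature: 437.3889 - 13.2000 = 424.1889°C.
In Rankine: 424.1889 × 1.8 + 491.67 = 1255.21°R.

1255.21°R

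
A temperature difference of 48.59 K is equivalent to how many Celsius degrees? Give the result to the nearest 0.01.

Kelvin and Celsius degrees are the same size, so the interval is unchanged: 48.59.

48.59°C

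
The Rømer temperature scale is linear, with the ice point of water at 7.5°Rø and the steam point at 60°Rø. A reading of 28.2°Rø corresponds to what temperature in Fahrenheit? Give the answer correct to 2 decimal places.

102.97°F

Linear interpolation between the fixed points: C = (28.2 - 7.5) × 100 / (60 - 7.5) = 39.4286°C.
Then 39.4286 × 1.8 + 32 = 102.97°F.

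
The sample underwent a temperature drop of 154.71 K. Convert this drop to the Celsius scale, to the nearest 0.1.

154.7°C

Kelvin and Celsius degrees are the same size, so the interval is unchanged: 154.7.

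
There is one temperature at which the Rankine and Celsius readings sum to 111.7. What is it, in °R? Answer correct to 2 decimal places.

Let R be the Rankine reading. The Celsius reading is C = 5/9·R - 273.15.
Require R + C = 111.7: (14/9)·R - 273.15 = 111.7.
R = (111.7 + 273.15) / (14/9) = 247.40.

247.40°R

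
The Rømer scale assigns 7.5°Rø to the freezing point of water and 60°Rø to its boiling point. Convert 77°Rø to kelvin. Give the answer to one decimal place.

Linear interpolation between the fixed points: C = (77 - 7.5) × 100 / (60 - 7.5) = 132.3810°C.
Then 132.3810 + 273.15 = 405.5 K.

405.5 K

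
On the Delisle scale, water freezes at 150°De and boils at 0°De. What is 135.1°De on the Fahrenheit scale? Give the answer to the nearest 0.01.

49.88°F

Linear interpolation between the fixed points: C = (135.1 - 150) × 100 / (0 - 150) = 9.9333°C.
Then 9.9333 × 1.8 + 32 = 49.88°F.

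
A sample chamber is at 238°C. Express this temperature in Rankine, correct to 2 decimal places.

920.07°R

In Rankine: 238.0000 × 1.8 + 491.67 = 920.07°R.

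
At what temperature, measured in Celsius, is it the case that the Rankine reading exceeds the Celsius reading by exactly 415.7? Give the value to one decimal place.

Let C be the Celsius reading. The Rankine reading is R = 1.8·C + 491.67.
Require R - C = 415.7: (0.8)·C + 491.67 = 415.7.
C = (415.7 - 491.67) / (0.8) = -95.0.

-95.0°C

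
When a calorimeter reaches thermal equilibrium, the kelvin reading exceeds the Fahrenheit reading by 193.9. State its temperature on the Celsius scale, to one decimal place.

59.1°C

Let x be the Fahrenheit reading; then the kelvin reading is 5/9·x + 255.372.
(5/9·x + 255.372) - x = 193.9  ⇒  (-4/9)·x = -61.4722  ⇒  x = 138.3125°F.
In Celsius: (138.3125 - 32) × 5/9 = 59.1°C.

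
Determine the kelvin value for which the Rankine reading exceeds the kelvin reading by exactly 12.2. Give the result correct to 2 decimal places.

Let K be the kelvin reading. The Rankine reading is R = 1.8·K.
Require R - K = 12.2: (0.8)·K = 12.2.
K = (12.2) / (0.8) = 15.25.

15.25 K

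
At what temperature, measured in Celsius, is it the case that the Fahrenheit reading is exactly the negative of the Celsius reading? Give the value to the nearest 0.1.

Let C be the Celsius reading. The Fahrenheit reading is F = 1.8·C + 32.
Require F = -1·C: 1.8·C + 32 = -1·C.
(2.8)·C = -32  ⇒  C = -11.4.

-11.4°C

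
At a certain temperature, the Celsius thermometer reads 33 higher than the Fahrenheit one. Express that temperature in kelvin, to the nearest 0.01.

191.90 K

Let x be the Fahrenheit reading; then the Celsius reading is 5/9·x - 17.7778.
(5/9·x - 17.7778) - x = 33  ⇒  (-4/9)·x = 50.7778  ⇒  x = -114.2500°F.
In Celsius: (-114.25 - 32) × 5/9 = -81.2500°C.
In kelvin: -81.2500 + 273.15 = 191.90 K.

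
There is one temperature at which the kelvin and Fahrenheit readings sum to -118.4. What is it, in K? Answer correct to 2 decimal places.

121.88 K

Let K be the kelvin reading. The Fahrenheit reading is F = 1.8·K - 459.67.
Require K + F = -118.4: (2.8)·K - 459.67 = -118.4.
K = (-118.4 + 459.67) / (2.8) = 121.88.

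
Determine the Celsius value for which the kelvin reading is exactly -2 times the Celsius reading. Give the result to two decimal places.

-91.05°C

Let C be the Celsius reading. The kelvin reading is K = 1·C + 273.15.
Require K = -2·C: 1·C + 273.15 = -2·C.
(3)·C = -273.15  ⇒  C = -91.05.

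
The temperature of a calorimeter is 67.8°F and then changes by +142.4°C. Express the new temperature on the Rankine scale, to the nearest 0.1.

783.8°R

Initial temperature in Celsius: (67.8 - 32) × 5/9 = 19.8889°C.
Final Celsius temperature: 19.8889 + 142.4000 = 162.2889°C.
In Rankine: 162.2889 × 1.8 + 491.67 = 783.8°R.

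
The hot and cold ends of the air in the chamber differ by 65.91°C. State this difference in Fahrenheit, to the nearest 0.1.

An interval of 1°C corresponds to 1.8°F.
65.91 × 1.8 = 118.6.

118.6°F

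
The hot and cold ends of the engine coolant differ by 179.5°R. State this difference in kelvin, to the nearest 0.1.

Only the scale ratio 5/9 matters for a change in temperature.
179.5 × 5/9 = 99.7.

99.7 K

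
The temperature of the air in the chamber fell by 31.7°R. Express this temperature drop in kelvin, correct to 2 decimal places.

An interval of 1°R corresponds to 5/9 K.
31.7 × 5/9 = 17.61.

17.61 K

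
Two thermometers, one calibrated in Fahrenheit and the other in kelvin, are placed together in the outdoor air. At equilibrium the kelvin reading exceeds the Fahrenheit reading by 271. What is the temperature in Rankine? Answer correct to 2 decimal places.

424.51°R

Let x be the Fahrenheit reading; then the kelvin reading is 5/9·x + 255.372.
(5/9·x + 255.372) - x = 271  ⇒  (-4/9)·x = 15.6278  ⇒  x = -35.1625°F.
In Celsius: (-35.1625 - 32) × 5/9 = -37.3125°C.
In Rankine: -37.3125 × 1.8 + 491.67 = 424.51°R.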